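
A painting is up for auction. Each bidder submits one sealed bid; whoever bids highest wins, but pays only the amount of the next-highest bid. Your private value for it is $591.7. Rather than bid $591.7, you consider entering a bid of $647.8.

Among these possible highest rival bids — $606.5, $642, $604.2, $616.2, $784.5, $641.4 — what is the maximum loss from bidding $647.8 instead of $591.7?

$50.3

$606.5: truthful gives $0, deviation gives −$14.8 → loss $14.8.
$642: truthful gives $0, deviation gives −$50.3 → loss $50.3.
$604.2: truthful gives $0, deviation gives −$12.5 → loss $12.5.
$616.2: truthful gives $0, deviation gives −$24.5 → loss $24.5.
$784.5: same outcome either way → loss $0.
$641.4: truthful gives $0, deviation gives −$49.7 → loss $49.7.
Maximum loss: $50.3.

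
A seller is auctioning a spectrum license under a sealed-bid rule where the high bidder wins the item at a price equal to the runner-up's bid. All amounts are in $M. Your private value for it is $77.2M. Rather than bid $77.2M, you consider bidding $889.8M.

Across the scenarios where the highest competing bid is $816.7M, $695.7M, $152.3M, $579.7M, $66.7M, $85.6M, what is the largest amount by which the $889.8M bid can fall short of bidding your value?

$739.5M

$816.7M: truthful gives $0M, deviation gives −$739.5M → loss $739.5M.
$695.7M: truthful gives $0M, deviation gives −$618.5M → loss $618.5M.
$152.3M: truthful gives $0M, deviation gives −$75.1M → loss $75.1M.
$579.7M: truthful gives $0M, deviation gives −$502.5M → loss $502.5M.
$66.7M: same outcome either way → loss $0M.
$85.6M: truthful gives $0M, deviation gives −$8.4M → loss $8.4M.
Maximum loss: $739.5M.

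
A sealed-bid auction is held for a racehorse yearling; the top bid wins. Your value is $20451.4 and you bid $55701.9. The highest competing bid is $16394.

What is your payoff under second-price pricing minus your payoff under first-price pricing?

$39307.9

You have the highest bid, so you win under either rule.
Second-price: pay $16394 → payoff $4057.4.
First-price: pay your own bid $55701.9 → payoff −$35250.5.
Difference = $4057.4 − (−$35250.5) = $39307.9.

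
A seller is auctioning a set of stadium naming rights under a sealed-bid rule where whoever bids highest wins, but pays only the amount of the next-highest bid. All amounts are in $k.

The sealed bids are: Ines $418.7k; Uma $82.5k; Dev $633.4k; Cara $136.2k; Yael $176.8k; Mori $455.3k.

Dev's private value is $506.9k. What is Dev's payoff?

$51.6k

Highest bid: Dev at $633.4k, so Dev wins.
Second-highest bid: Mori at $455.3k — that is the price the winner pays.
Dev's payoff = value − price = $506.9k − $455.3k = $51.6k.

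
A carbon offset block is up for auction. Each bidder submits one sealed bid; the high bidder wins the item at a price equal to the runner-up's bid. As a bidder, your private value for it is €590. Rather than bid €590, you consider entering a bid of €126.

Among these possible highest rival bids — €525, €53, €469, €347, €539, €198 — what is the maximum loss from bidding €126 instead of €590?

€525: truthful gives €65, deviation gives €0 → loss €65.
€53: same outcome either way → loss €0.
€469: truthful gives €121, deviation gives €0 → loss €121.
€347: truthful gives €243, deviation gives €0 → loss €243.
€539: truthful gives €51, deviation gives €0 → loss €51.
€198: truthful gives €392, deviation gives €0 → loss €392.
Maximum loss: €392.

€392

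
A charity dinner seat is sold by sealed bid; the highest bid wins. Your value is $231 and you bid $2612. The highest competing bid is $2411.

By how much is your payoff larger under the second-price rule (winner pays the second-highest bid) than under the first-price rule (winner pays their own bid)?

You have the highest bid, so you win under either rule.
Second-price: pay $2411 → payoff −$2180.
First-price: pay your own bid $2612 → payoff −$2381.
Difference = −$2180 − (−$2381) = $201.

$201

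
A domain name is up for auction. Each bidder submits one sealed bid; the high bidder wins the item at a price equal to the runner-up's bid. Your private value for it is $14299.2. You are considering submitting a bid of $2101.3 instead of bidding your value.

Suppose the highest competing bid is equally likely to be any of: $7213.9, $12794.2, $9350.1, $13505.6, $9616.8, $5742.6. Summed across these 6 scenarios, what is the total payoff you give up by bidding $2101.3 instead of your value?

$27572

The deviation costs you only when the competing bid falls strictly between $2101.3 and $14299.2; elsewhere both bids give the same outcome.
$7213.9: truthful payoff $7085.3, deviation payoff $0 → loss $7085.3.
$12794.2: truthful payoff $1505, deviation payoff $0 → loss $1505.
$9350.1: truthful payoff $4949.1, deviation payoff $0 → loss $4949.1.
$13505.6: truthful payoff $793.6, deviation payoff $0 → loss $793.6.
$9616.8: truthful payoff $4682.4, deviation payoff $0 → loss $4682.4.
$5742.6: truthful payoff $8556.6, deviation payoff $0 → loss $8556.6.
Total loss = $7085.3 + $1505 + $4949.1 + $793.6 + $4682.4 + $8556.6 = $27572.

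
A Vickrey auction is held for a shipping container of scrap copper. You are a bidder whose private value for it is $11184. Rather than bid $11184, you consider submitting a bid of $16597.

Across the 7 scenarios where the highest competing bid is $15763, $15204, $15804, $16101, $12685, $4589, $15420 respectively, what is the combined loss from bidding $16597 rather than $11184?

The deviation costs you only when the competing bid falls strictly between $11184 and $16597; elsewhere both bids give the same outcome.
$15763: truthful payoff $0, deviation payoff −$4579 → loss $4579.
$15204: truthful payoff $0, deviation payoff −$4020 → loss $4020.
$15804: truthful payoff $0, deviation payoff −$4620 → loss $4620.
$16101: truthful payoff $0, deviation payoff −$4917 → loss $4917.
$12685: truthful payoff $0, deviation payoff −$1501 → loss $1501.
$4589: outcomes coincide → loss $0.
$15420: truthful payoff $0, deviation payoff −$4236 → loss $4236.
Total loss = $4579 + $4020 + $4620 + $4917 + $1501 + $4236 = $23873.
Because the price is fixed by the runner-up's bid, deviating from your value can only change a good outcome into a bad one — never the reverse.

$23873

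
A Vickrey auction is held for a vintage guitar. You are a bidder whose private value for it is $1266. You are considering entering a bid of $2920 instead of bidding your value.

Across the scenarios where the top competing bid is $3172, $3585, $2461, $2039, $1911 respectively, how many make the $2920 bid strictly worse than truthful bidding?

3

The deviation hurts exactly when the highest competing bid lies strictly between $1266 and $2920 — overbidding then wins at a price above your value.
$3172: above both → same outcome either way.
$3585: above both → same outcome either way.
$2461: inside the interval → strictly worse (loss $1195).
$2039: inside the interval → strictly worse (loss $773).
$1911: inside the interval → strictly worse (loss $645).
Count: 3.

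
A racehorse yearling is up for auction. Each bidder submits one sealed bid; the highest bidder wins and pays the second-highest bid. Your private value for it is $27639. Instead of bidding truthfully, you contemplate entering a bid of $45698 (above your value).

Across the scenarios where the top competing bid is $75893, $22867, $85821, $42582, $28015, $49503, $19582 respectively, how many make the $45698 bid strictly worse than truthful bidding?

The deviation hurts exactly when the highest competing bid lies strictly between $27639 and $45698 — overbidding then wins at a price above your value.
$75893: above both → same outcome either way.
$22867: below both → same outcome either way.
$85821: above both → same outcome either way.
$42582: inside the interval → strictly worse (loss $14943).
$28015: inside the interval → strictly worse (loss $376).
$49503: above both → same outcome either way.
$19582: below both → same outcome either way.
Count: 2.

2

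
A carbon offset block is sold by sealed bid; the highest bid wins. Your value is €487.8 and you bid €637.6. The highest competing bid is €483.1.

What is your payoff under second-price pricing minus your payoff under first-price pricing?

You have the highest bid, so you win under either rule.
Second-price: pay €483.1 → payoff €4.7.
First-price: pay your own bid €637.6 → payoff −€149.8.
Difference = €4.7 − (−€149.8) = €154.5.

€154.5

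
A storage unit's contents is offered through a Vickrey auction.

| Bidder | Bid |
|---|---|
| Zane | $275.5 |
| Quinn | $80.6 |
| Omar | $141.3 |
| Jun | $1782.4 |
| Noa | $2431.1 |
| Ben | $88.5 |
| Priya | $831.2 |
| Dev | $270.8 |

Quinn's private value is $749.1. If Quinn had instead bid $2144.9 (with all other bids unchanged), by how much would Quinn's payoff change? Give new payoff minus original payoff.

$0

The highest bid among the other bidders is $2431.1; Quinn's bid doesn't change that.
Original bid $80.6: Quinn is not highest (top rival bid is $2431.1); payoff $0.
Alternative bid $2144.9: Quinn is not highest (top rival bid is $2431.1); payoff $0.
Change in payoff = $0 − ($0) = $0.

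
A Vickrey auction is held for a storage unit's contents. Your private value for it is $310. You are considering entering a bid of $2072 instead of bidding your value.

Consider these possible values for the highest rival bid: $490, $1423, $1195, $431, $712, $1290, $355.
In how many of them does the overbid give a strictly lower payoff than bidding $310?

7

The deviation hurts exactly when the highest competing bid lies strictly between $310 and $2072 — overbidding then wins at a price above your value.
$490: inside the interval → strictly worse (loss $180).
$1423: inside the interval → strictly worse (loss $1113).
$1195: inside the interval → strictly worse (loss $885).
$431: inside the interval → strictly worse (loss $121).
$712: inside the interval → strictly worse (loss $402).
$1290: inside the interval → strictly worse (loss $980).
$355: inside the interval → strictly worse (loss $45).
Count: 7.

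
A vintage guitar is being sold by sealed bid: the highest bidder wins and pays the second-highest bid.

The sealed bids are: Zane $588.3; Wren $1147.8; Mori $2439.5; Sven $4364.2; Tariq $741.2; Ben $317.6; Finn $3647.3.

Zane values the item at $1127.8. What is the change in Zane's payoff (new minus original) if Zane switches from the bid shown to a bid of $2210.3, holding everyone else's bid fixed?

The highest bid among the other bidders is $4364.2; Zane's bid doesn't change that.
Original bid $588.3: Zane is not highest (top rival bid is $4364.2); payoff $0.
Alternative bid $2210.3: Zane is not highest (top rival bid is $4364.2); payoff $0.
Change in payoff = $0 − ($0) = $0.

$0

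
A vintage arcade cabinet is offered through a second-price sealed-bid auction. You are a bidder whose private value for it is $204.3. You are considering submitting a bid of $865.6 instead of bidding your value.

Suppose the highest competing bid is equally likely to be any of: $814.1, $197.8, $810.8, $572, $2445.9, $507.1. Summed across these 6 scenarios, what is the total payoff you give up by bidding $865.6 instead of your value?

$1886.8

The deviation costs you only when the competing bid falls strictly between $204.3 and $865.6; elsewhere both bids give the same outcome.
$814.1: truthful payoff $0, deviation payoff −$609.8 → loss $609.8.
$197.8: outcomes coincide → loss $0.
$810.8: truthful payoff $0, deviation payoff −$606.5 → loss $606.5.
$572: truthful payoff $0, deviation payoff −$367.7 → loss $367.7.
$2445.9: outcomes coincide → loss $0.
$507.1: truthful payoff $0, deviation payoff −$302.8 → loss $302.8.
Total loss = $609.8 + $606.5 + $367.7 + $302.8 = $1886.8.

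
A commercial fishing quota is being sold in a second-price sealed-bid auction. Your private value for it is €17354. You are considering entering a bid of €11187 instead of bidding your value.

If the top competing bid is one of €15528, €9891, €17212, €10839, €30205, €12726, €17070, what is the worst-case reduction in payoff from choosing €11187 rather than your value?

€4628

€15528: truthful gives €1826, deviation gives €0 → loss €1826.
€9891: same outcome either way → loss €0.
€17212: truthful gives €142, deviation gives €0 → loss €142.
€10839: same outcome either way → loss €0.
€30205: same outcome either way → loss €0.
€12726: truthful gives €4628, deviation gives €0 → loss €4628.
€17070: truthful gives €284, deviation gives €0 → loss €284.
Maximum loss: €4628.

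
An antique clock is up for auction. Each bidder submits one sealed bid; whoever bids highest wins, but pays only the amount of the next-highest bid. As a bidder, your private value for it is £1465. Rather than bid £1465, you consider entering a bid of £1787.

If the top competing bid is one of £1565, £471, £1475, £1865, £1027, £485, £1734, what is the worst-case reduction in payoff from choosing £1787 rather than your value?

£269

£1565: truthful gives £0, deviation gives −£100 → loss £100.
£471: same outcome either way → loss £0.
£1475: truthful gives £0, deviation gives −£10 → loss £10.
£1865: same outcome either way → loss £0.
£1027: same outcome either way → loss £0.
£485: same outcome either way → loss £0.
£1734: truthful gives £0, deviation gives −£269 → loss £269.
Maximum loss: £269.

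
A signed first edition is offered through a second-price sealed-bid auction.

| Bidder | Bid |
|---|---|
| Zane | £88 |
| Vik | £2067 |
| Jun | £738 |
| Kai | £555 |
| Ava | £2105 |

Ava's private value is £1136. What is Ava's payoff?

−£931

Highest bid: Ava at £2105, so Ava wins.
Second-highest bid: Vik at £2067 — that is the price the winner pays.
Ava's payoff = value − price = £1136 − £2067 = −£931.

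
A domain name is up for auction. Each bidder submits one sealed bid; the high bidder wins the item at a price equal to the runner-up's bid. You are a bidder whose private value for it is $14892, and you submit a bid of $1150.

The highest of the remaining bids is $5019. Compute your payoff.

$0

Your bid $1150 is below the highest competing bid $5019, so you lose.
A losing bidder pays nothing and receives nothing: payoff = $0.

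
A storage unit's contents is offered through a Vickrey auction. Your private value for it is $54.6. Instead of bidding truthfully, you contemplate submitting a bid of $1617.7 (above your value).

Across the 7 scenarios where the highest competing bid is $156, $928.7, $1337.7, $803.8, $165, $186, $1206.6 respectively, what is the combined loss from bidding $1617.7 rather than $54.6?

$4401.6

The deviation costs you only when the competing bid falls strictly between $54.6 and $1617.7; elsewhere both bids give the same outcome.
$156: truthful payoff $0, deviation payoff −$101.4 → loss $101.4.
$928.7: truthful payoff $0, deviation payoff −$874.1 → loss $874.1.
$1337.7: truthful payoff $0, deviation payoff −$1283.1 → loss $1283.1.
$803.8: truthful payoff $0, deviation payoff −$749.2 → loss $749.2.
$165: truthful payoff $0, deviation payoff −$110.4 → loss $110.4.
$186: truthful payoff $0, deviation payoff −$131.4 → loss $131.4.
$1206.6: truthful payoff $0, deviation payoff −$1152 → loss $1152.
Total loss = $101.4 + $874.1 + $1283.1 + $749.2 + $110.4 + $131.4 + $1152 = $4401.6.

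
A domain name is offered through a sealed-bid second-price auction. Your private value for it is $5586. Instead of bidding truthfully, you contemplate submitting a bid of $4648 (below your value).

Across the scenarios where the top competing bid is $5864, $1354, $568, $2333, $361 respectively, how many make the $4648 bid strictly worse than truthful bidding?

The deviation hurts exactly when the highest competing bid lies strictly between $4648 and $5586 — underbidding then forfeits a profitable win.
$5864: above both → same outcome either way.
$1354: below both → same outcome either way.
$568: below both → same outcome either way.
$2333: below both → same outcome either way.
$361: below both → same outcome either way.
Count: 0.

0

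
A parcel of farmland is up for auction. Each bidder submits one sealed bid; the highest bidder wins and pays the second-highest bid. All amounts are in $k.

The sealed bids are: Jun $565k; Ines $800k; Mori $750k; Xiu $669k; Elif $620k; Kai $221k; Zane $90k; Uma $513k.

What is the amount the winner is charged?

$750k

Highest bid: Ines at $800k, so Ines wins.
Second-highest bid: Mori at $750k — that is the price the winner pays.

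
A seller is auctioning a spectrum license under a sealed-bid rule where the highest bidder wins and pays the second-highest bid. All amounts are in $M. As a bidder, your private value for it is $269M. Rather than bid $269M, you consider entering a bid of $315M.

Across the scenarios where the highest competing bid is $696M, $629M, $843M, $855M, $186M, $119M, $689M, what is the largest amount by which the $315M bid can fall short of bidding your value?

$0M

$696M: same outcome either way → loss $0M.
$629M: same outcome either way → loss $0M.
$843M: same outcome either way → loss $0M.
$855M: same outcome either way → loss $0M.
$186M: same outcome either way → loss $0M.
$119M: same outcome either way → loss $0M.
$689M: same outcome either way → loss $0M.
Maximum loss: $0M.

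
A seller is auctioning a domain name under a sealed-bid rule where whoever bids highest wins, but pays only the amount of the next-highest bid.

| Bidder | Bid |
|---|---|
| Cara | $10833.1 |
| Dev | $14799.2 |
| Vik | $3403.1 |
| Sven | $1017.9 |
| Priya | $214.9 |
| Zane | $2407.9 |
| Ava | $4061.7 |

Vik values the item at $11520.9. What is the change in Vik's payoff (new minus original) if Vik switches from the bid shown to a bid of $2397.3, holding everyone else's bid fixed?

$0

The highest bid among the other bidders is $14799.2; Vik's bid doesn't change that.
Original bid $3403.1: Vik is not highest (top rival bid is $14799.2); payoff $0.
Alternative bid $2397.3: Vik is not highest (top rival bid is $14799.2); payoff $0.
Change in payoff = $0 − ($0) = $0.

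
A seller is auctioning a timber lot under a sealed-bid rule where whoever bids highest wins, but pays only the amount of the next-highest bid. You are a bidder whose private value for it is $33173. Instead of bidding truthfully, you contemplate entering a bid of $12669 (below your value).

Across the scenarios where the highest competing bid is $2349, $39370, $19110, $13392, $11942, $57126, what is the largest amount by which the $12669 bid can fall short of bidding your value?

$2349: same outcome either way → loss $0.
$39370: same outcome either way → loss $0.
$19110: truthful gives $14063, deviation gives $0 → loss $14063.
$13392: truthful gives $19781, deviation gives $0 → loss $19781.
$11942: same outcome either way → loss $0.
$57126: same outcome either way → loss $0.
Maximum loss: $19781.

$19781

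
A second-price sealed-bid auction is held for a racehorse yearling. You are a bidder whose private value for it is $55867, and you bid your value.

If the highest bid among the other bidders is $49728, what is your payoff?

$6139

Your bid $55867 exceeds the highest competing bid $49728, so you win.
In a second-price auction the winner pays the second-highest bid, $49728.
Payoff = value − price = $55867 − $49728 = $6139.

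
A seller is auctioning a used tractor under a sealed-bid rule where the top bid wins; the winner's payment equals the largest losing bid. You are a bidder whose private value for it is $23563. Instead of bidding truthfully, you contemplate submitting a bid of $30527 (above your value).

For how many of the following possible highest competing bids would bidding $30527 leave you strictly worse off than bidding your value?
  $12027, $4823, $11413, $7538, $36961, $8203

The deviation hurts exactly when the highest competing bid lies strictly between $23563 and $30527 — overbidding then wins at a price above your value.
$12027: below both → same outcome either way.
$4823: below both → same outcome either way.
$11413: below both → same outcome either way.
$7538: below both → same outcome either way.
$36961: above both → same outcome either way.
$8203: below both → same outcome either way.
Count: 0.

0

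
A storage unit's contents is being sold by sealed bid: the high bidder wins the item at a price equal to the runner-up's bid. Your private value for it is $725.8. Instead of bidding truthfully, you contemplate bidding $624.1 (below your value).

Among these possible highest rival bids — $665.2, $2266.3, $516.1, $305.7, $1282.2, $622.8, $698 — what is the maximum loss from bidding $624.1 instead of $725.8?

$60.6

$665.2: truthful gives $60.6, deviation gives $0 → loss $60.6.
$2266.3: same outcome either way → loss $0.
$516.1: same outcome either way → loss $0.
$305.7: same outcome either way → loss $0.
$1282.2: same outcome either way → loss $0.
$622.8: same outcome either way → loss $0.
$698: truthful gives $27.8, deviation gives $0 → loss $27.8.
Maximum loss: $60.6.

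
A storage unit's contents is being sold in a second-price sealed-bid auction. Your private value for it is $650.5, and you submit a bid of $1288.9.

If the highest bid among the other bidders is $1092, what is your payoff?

Your bid $1288.9 exceeds the highest competing bid $1092, so you win.
In a second-price auction the winner pays the second-highest bid, $1092.
Payoff = value − price = $650.5 − $1092 = −$441.5.

−$441.5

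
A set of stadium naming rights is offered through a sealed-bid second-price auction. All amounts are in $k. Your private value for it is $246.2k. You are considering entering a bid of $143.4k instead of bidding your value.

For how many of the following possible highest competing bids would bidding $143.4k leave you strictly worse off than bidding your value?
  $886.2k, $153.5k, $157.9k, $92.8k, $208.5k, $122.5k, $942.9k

The deviation hurts exactly when the highest competing bid lies strictly between $143.4k and $246.2k — underbidding then forfeits a profitable win.
$886.2k: above both → same outcome either way.
$153.5k: inside the interval → strictly worse (loss $92.7k).
$157.9k: inside the interval → strictly worse (loss $88.3k).
$92.8k: below both → same outcome either way.
$208.5k: inside the interval → strictly worse (loss $37.7k).
$122.5k: below both → same outcome either way.
$942.9k: above both → same outcome either way.
Count: 3.

3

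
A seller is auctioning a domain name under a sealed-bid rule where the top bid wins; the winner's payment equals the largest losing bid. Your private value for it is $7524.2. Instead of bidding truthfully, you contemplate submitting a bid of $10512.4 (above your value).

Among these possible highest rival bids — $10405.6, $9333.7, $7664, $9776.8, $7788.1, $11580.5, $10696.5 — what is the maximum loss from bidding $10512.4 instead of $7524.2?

$2881.4

$10405.6: truthful gives $0, deviation gives −$2881.4 → loss $2881.4.
$9333.7: truthful gives $0, deviation gives −$1809.5 → loss $1809.5.
$7664: truthful gives $0, deviation gives −$139.8 → loss $139.8.
$9776.8: truthful gives $0, deviation gives −$2252.6 → loss $2252.6.
$7788.1: truthful gives $0, deviation gives −$263.9 → loss $263.9.
$11580.5: same outcome either way → loss $0.
$10696.5: same outcome either way → loss $0.
Maximum loss: $2881.4.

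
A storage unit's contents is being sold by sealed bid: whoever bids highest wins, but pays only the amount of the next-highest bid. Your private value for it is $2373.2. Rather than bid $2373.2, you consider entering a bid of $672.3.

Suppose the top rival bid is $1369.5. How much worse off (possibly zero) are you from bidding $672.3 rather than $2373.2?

$1003.7

Bidding your value $2373.2: you win (since $2373.2 > $1369.5) and pay $1369.5. Payoff $1003.7.
Bidding $672.3: you lose. Payoff $0.
The competing bid $1369.5 lies between your shaded bid and your value, so underbidding forfeits an item you could have won at a profitable price.
Loss from deviating = $1003.7 − ($0) = $1003.7.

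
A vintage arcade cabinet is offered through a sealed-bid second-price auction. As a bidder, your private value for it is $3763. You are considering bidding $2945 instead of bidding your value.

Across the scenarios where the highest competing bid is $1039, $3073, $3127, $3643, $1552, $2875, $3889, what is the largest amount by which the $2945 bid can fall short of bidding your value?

$1039: same outcome either way → loss $0.
$3073: truthful gives $690, deviation gives $0 → loss $690.
$3127: truthful gives $636, deviation gives $0 → loss $636.
$3643: truthful gives $120, deviation gives $0 → loss $120.
$1552: same outcome either way → loss $0.
$2875: same outcome either way → loss $0.
$3889: same outcome either way → loss $0.
Maximum loss: $690.

$690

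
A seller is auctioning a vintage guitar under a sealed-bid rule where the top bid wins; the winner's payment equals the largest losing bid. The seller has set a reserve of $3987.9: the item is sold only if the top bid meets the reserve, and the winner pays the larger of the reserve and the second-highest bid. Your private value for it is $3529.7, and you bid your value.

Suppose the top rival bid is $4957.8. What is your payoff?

Your bid $3529.7 is below the highest competing bid $4957.8, so you lose. Payoff $0.

$0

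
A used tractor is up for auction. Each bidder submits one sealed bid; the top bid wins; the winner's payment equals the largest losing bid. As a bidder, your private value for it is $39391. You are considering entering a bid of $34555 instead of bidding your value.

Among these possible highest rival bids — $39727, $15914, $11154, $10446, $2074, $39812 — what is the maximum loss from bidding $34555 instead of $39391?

$0

$39727: same outcome either way → loss $0.
$15914: same outcome either way → loss $0.
$11154: same outcome either way → loss $0.
$10446: same outcome either way → loss $0.
$2074: same outcome either way → loss $0.
$39812: same outcome either way → loss $0.
Maximum loss: $0.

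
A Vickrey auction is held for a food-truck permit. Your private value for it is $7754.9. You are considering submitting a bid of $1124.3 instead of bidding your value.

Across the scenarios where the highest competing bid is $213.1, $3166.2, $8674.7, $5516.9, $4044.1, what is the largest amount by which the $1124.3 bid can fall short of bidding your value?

$213.1: same outcome either way → loss $0.
$3166.2: truthful gives $4588.7, deviation gives $0 → loss $4588.7.
$8674.7: same outcome either way → loss $0.
$5516.9: truthful gives $2238, deviation gives $0 → loss $2238.
$4044.1: truthful gives $3710.8, deviation gives $0 → loss $3710.8.
Maximum loss: $4588.7.

$4588.7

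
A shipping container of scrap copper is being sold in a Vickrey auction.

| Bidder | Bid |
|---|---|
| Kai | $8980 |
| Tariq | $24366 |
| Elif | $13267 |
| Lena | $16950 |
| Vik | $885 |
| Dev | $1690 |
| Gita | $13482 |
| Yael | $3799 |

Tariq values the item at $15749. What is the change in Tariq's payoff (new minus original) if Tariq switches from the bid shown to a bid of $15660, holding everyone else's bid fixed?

The highest bid among the other bidders is $16950; Tariq's bid doesn't change that.
Original bid $24366: Tariq is highest, pays the top rival bid $16950; payoff $15749 − $16950 = −$1201.
Alternative bid $15660: Tariq is not highest (top rival bid is $16950); payoff $0.
Change in payoff = $0 − (−$1201) = $1201.

$1201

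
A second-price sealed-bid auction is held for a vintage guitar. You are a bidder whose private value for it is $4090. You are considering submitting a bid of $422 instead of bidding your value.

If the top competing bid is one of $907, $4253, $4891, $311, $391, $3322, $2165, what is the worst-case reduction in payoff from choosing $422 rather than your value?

$907: truthful gives $3183, deviation gives $0 → loss $3183.
$4253: same outcome either way → loss $0.
$4891: same outcome either way → loss $0.
$311: same outcome either way → loss $0.
$391: same outcome either way → loss $0.
$3322: truthful gives $768, deviation gives $0 → loss $768.
$2165: truthful gives $1925, deviation gives $0 → loss $1925.
Maximum loss: $3183.

$3183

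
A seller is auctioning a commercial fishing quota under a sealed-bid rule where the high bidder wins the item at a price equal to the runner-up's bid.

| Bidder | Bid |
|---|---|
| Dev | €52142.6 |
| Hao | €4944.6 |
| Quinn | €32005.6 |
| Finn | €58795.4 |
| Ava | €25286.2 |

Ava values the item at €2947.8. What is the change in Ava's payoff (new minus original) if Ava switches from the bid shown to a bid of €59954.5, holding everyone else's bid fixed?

The highest bid among the other bidders is €58795.4; Ava's bid doesn't change that.
Original bid €25286.2: Ava is not highest (top rival bid is €58795.4); payoff €0.
Alternative bid €59954.5: Ava is highest, pays the top rival bid €58795.4; payoff €2947.8 − €58795.4 = −€55847.6.
Change in payoff = −€55847.6 − (€0) = −€55847.6.

−€55847.6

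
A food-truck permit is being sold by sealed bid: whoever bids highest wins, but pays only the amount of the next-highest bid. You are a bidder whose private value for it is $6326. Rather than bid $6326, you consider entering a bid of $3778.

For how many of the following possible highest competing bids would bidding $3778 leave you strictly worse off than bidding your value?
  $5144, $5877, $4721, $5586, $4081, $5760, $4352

7

The deviation hurts exactly when the highest competing bid lies strictly between $3778 and $6326 — underbidding then forfeits a profitable win.
$5144: inside the interval → strictly worse (loss $1182).
$5877: inside the interval → strictly worse (loss $449).
$4721: inside the interval → strictly worse (loss $1605).
$5586: inside the interval → strictly worse (loss $740).
$4081: inside the interval → strictly worse (loss $2245).
$5760: inside the interval → strictly worse (loss $566).
$4352: inside the interval → strictly worse (loss $1974).
Count: 7.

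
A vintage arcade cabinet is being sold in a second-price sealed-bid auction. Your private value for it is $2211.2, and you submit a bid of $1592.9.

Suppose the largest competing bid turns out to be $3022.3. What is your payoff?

$0

Your bid $1592.9 is below the highest competing bid $3022.3, so you lose.
A losing bidder pays nothing and receives nothing: payoff = $0.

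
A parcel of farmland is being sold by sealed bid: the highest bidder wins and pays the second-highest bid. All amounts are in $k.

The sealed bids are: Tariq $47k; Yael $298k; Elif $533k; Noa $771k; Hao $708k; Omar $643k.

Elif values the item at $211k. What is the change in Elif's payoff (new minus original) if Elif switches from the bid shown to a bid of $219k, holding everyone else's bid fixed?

$0k

The highest bid among the other bidders is $771k; Elif's bid doesn't change that.
Original bid $533k: Elif is not highest (top rival bid is $771k); payoff $0k.
Alternative bid $219k: Elif is not highest (top rival bid is $771k); payoff $0k.
Change in payoff = $0k − ($0k) = $0k.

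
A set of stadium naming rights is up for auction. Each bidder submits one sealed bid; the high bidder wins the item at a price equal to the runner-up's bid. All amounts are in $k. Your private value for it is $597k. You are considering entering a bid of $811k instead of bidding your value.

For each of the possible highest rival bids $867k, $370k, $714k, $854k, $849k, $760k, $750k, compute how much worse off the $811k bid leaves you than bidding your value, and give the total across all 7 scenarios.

$433k

The deviation costs you only when the competing bid falls strictly between $597k and $811k; elsewhere both bids give the same outcome.
$867k: outcomes coincide → loss $0k.
$370k: outcomes coincide → loss $0k.
$714k: truthful payoff $0k, deviation payoff −$117k → loss $117k.
$854k: outcomes coincide → loss $0k.
$849k: outcomes coincide → loss $0k.
$760k: truthful payoff $0k, deviation payoff −$163k → loss $163k.
$750k: truthful payoff $0k, deviation payoff −$153k → loss $153k.
Total loss = $117k + $163k + $153k = $433k.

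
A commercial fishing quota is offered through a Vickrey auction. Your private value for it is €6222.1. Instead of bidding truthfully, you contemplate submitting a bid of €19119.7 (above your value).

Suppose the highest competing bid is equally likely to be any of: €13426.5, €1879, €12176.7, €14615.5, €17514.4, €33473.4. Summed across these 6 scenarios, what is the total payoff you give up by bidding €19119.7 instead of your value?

€32844.7

The deviation costs you only when the competing bid falls strictly between €6222.1 and €19119.7; elsewhere both bids give the same outcome.
€13426.5: truthful payoff €0, deviation payoff −€7204.4 → loss €7204.4.
€1879: outcomes coincide → loss €0.
€12176.7: truthful payoff €0, deviation payoff −€5954.6 → loss €5954.6.
€14615.5: truthful payoff €0, deviation payoff −€8393.4 → loss €8393.4.
€17514.4: truthful payoff €0, deviation payoff −€11292.3 → loss €11292.3.
€33473.4: outcomes coincide → loss €0.
Total loss = €7204.4 + €5954.6 + €8393.4 + €11292.3 = €32844.7.
Because the price is fixed by the runner-up's bid, deviating from your value can only change a good outcome into a bad one — never the reverse.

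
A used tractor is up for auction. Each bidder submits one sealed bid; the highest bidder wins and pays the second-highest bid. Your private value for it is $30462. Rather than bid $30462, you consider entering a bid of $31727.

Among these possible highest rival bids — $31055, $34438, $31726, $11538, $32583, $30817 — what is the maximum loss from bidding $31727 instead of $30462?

$31055: truthful gives $0, deviation gives −$593 → loss $593.
$34438: same outcome either way → loss $0.
$31726: truthful gives $0, deviation gives −$1264 → loss $1264.
$11538: same outcome either way → loss $0.
$32583: same outcome either way → loss $0.
$30817: truthful gives $0, deviation gives −$355 → loss $355.
Maximum loss: $1264.

$1264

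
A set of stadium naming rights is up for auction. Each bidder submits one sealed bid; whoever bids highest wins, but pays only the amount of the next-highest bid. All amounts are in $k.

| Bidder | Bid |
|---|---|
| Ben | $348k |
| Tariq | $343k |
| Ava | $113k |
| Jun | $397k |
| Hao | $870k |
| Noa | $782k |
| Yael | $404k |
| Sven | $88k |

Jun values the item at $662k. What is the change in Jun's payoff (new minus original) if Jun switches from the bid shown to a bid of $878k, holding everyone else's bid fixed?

The highest bid among the other bidders is $870k; Jun's bid doesn't change that.
Original bid $397k: Jun is not highest (top rival bid is $870k); payoff $0k.
Alternative bid $878k: Jun is highest, pays the top rival bid $870k; payoff $662k − $870k = −$208k.
Change in payoff = −$208k − ($0k) = −$208k.

−$208k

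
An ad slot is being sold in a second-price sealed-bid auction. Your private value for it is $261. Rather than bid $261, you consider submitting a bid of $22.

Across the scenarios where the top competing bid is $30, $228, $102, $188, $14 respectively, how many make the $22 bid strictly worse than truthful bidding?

The deviation hurts exactly when the highest competing bid lies strictly between $22 and $261 — underbidding then forfeits a profitable win.
$30: inside the interval → strictly worse (loss $231).
$228: inside the interval → strictly worse (loss $33).
$102: inside the interval → strictly worse (loss $159).
$188: inside the interval → strictly worse (loss $73).
$14: below both → same outcome either way.
Count: 4.

4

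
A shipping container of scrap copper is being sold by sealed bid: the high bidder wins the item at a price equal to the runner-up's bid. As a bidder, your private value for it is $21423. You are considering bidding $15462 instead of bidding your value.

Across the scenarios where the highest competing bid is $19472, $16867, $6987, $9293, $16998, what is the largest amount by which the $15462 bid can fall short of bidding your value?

$4556

$19472: truthful gives $1951, deviation gives $0 → loss $1951.
$16867: truthful gives $4556, deviation gives $0 → loss $4556.
$6987: same outcome either way → loss $0.
$9293: same outcome either way → loss $0.
$16998: truthful gives $4425, deviation gives $0 → loss $4425.
Maximum loss: $4556.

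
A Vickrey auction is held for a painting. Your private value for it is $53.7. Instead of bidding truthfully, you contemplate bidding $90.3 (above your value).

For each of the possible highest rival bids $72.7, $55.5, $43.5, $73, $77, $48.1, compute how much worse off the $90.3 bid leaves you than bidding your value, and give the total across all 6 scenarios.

The deviation costs you only when the competing bid falls strictly between $53.7 and $90.3; elsewhere both bids give the same outcome.
$72.7: truthful payoff $0, deviation payoff −$19 → loss $19.
$55.5: truthful payoff $0, deviation payoff −$1.8 → loss $1.8.
$43.5: outcomes coincide → loss $0.
$73: truthful payoff $0, deviation payoff −$19.3 → loss $19.3.
$77: truthful payoff $0, deviation payoff −$23.3 → loss $23.3.
$48.1: outcomes coincide → loss $0.
Total loss = $19 + $1.8 + $19.3 + $23.3 = $63.4.

$63.4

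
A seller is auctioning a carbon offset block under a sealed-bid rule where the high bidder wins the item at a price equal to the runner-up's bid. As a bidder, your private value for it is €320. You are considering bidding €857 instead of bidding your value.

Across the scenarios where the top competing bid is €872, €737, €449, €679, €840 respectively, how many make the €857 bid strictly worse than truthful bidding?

4

The deviation hurts exactly when the highest competing bid lies strictly between €320 and €857 — overbidding then wins at a price above your value.
€872: above both → same outcome either way.
€737: inside the interval → strictly worse (loss €417).
€449: inside the interval → strictly worse (loss €129).
€679: inside the interval → strictly worse (loss €359).
€840: inside the interval → strictly worse (loss €520).
Count: 4.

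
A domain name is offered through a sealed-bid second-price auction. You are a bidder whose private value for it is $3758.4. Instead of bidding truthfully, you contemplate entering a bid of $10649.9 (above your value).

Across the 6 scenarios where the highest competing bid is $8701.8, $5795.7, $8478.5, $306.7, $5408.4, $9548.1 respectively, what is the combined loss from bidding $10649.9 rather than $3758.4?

$19140.5

The deviation costs you only when the competing bid falls strictly between $3758.4 and $10649.9; elsewhere both bids give the same outcome.
$8701.8: truthful payoff $0, deviation payoff −$4943.4 → loss $4943.4.
$5795.7: truthful payoff $0, deviation payoff −$2037.3 → loss $2037.3.
$8478.5: truthful payoff $0, deviation payoff −$4720.1 → loss $4720.1.
$306.7: outcomes coincide → loss $0.
$5408.4: truthful payoff $0, deviation payoff −$1650 → loss $1650.
$9548.1: truthful payoff $0, deviation payoff −$5789.7 → loss $5789.7.
Total loss = $4943.4 + $2037.3 + $4720.1 + $1650 + $5789.7 = $19140.5.
In a second-price auction your bid sets only whether you win, not what you pay, so bidding your true value is weakly dominant.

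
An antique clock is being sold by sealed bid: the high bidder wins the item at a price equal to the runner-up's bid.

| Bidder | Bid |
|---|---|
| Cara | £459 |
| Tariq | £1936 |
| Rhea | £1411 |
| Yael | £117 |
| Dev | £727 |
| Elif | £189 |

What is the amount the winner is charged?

£1411

Highest bid: Tariq at £1936, so Tariq wins.
Second-highest bid: Rhea at £1411 — that is the price the winner pays.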